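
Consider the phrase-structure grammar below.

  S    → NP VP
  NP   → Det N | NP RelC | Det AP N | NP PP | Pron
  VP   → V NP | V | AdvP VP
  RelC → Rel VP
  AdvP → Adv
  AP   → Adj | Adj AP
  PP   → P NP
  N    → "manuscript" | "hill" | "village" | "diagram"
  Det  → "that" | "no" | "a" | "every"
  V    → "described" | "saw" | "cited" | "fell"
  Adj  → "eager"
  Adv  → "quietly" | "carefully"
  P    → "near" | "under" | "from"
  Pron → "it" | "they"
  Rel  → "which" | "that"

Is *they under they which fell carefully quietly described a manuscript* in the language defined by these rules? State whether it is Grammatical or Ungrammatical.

Grammatical

S
  NP
    NP
      NP
        Pron: they
      PP
        P: under
        NP
          Pron: they
    RelC
      Rel: which
      VP
        V: fell
  VP
    AdvP
      Adv: carefully
    VP
      AdvP
        Adv: quietly
      VP
        V: described
        NP
          Det: a
          N: manuscript
The bracketing above is licensed at every node by one of the given productions, with S at the root.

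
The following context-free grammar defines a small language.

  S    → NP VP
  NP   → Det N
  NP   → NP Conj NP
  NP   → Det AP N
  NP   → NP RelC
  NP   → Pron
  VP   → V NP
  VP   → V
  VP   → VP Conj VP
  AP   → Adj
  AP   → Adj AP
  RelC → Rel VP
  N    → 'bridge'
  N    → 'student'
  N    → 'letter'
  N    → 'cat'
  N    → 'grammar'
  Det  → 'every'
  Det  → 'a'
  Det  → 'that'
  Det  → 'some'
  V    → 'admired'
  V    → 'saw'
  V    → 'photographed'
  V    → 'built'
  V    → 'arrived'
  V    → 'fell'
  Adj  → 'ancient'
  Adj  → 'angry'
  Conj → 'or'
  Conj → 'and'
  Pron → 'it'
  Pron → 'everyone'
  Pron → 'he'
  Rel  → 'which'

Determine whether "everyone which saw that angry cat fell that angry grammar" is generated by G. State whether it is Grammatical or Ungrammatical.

S
  NP
    NP
      Pron: everyone
    RelC
      Rel: which
      VP
        V: saw
        NP
          Det: that
          AP
            Adj: angry
          N: cat
  VP
    V: fell
    NP
      Det: that
      AP
        Adj: angry
      N: grammar
Each bracket corresponds to one application of a listed rule, so the string is derivable from S.

Grammatical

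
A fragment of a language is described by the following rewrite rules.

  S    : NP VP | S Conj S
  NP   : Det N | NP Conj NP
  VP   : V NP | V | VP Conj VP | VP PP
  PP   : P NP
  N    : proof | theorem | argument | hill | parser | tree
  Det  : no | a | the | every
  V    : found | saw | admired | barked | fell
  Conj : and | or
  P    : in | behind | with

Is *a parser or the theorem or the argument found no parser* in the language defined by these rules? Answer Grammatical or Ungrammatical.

S
  NP
    NP
      Det: a
      N: parser
    Conj: or
    NP
      NP
        Det: the
        N: theorem
      Conj: or
      NP
        Det: the
        N: argument
  VP
    V: found
    NP
      Det: no
      N: parser
Each bracket corresponds to one application of a listed rule, so the string is derivable from S.

Grammatical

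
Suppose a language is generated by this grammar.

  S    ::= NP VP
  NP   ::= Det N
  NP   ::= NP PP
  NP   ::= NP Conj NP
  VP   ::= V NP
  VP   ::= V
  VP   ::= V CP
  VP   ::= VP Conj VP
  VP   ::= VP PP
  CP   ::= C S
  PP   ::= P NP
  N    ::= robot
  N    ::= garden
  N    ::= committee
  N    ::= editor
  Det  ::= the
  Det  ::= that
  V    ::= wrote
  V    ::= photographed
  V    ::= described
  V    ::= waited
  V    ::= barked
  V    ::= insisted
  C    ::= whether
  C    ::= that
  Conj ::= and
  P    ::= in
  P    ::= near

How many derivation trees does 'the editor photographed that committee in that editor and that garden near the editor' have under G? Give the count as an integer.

10

Two of the 10 distinct bracketings:
[S [NP [Det the] [N editor]] [VP [V photographed] [NP [NP [Det that] [N committee]] [PP [P in] [NP [NP [NP [Det that] [N editor]] [Conj and] [NP [Det that] [N garden]]] [PP [P near] [NP [Det the] [N editor]]]]]]]]
[S [NP [Det the] [N editor]] [VP [V photographed] [NP [NP [Det that] [N committee]] [PP [P in] [NP [NP [Det that] [N editor]] [Conj and] [NP [NP [Det that] [N garden]] [PP [P near] [NP [Det the] [N editor]]]]]]]]]
The trees differ in how a recursive rule is bracketed over the same span.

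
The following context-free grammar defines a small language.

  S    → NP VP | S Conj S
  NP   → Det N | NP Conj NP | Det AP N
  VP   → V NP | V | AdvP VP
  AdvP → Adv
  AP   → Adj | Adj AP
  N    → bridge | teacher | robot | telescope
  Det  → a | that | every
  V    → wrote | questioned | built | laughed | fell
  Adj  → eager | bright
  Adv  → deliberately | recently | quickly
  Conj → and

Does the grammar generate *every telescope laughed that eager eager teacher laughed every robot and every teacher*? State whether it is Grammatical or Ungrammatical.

Ungrammatical

For S → NP VP, the only prefix that parses as NP is 'every telescope', but the remainder 'laughed that eager eager teacher laughed every robot and every teacher' is not a VP under these rules. The alternative S rule S → S Conj S likewise has no satisfying split.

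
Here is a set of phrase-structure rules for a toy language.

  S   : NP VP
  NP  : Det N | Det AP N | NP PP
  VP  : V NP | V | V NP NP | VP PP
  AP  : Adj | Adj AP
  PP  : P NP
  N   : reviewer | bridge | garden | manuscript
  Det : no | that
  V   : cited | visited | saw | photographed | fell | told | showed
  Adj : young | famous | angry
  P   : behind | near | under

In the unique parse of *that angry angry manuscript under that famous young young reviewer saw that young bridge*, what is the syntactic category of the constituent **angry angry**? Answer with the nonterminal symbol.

S
  NP
    NP
      Det: that
      AP
        Adj: angry
        AP
          Adj: angry
      N: manuscript
    PP
      P: under
      NP
        Det: that
        AP
          Adj: famous
          AP
            Adj: young
            AP
              Adj: young
        N: reviewer
  VP
    V: saw
    NP
      Det: that
      AP
        Adj: young
      N: bridge
The span 'angry angry' is the AP node built by AP → Adj AP.

AP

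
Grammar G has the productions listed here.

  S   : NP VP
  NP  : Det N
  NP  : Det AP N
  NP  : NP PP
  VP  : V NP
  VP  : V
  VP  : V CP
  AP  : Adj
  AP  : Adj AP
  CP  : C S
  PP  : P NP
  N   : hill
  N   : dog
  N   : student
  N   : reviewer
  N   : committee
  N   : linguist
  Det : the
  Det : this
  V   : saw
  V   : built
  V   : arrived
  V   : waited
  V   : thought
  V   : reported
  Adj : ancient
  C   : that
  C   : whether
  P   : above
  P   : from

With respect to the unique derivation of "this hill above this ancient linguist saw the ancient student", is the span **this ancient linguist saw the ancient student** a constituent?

[S [NP [NP [Det this] [N hill]] [PP [P above] [NP [Det this] [AP [Adj ancient]] [N linguist]]]] [VP [V saw] [NP [Det the] [AP [Adj ancient]] [N student]]]]
The smallest constituent containing 'this ancient linguist saw the ancient student' is the S spanning 'this hill above this ancient linguist saw the ancient student'; no single node in the tree dominates exactly the given words.

No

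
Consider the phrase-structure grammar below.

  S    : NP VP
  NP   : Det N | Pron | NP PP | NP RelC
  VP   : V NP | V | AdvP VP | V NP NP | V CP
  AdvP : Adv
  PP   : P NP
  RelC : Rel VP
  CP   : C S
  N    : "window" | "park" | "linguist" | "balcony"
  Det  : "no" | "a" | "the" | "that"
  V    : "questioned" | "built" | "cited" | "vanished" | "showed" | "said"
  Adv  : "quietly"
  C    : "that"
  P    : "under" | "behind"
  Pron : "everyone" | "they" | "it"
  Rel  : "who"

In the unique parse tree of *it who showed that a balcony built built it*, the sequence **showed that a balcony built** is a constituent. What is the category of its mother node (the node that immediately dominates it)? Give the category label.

RelC

[S [NP [NP [Pron it]] [RelC [Rel who] [VP [V showed] [CP [C that] [S [NP [Det a] [N balcony]] [VP [V built]]]]]]] [VP [V built] [NP [Pron it]]]]
The span 'showed that a balcony built' is the VP node built by VP → V CP.
Its mother is the RelC built by RelC → Rel VP.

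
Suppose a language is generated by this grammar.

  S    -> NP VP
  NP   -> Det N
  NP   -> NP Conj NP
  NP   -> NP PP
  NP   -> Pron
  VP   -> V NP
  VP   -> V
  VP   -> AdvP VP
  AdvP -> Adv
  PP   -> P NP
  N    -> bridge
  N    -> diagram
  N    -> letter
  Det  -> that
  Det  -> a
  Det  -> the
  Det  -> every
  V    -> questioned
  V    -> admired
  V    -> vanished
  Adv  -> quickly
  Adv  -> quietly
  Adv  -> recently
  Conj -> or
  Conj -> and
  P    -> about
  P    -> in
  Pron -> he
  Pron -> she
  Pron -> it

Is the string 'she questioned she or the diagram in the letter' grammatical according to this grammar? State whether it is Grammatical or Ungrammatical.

[S [NP [Pron she]] [VP [V questioned] [NP [NP [Pron she]] [Conj or] [NP [NP [Det the] [N diagram]] [PP [P in] [NP [Det the] [N letter]]]]]]]
The bracketing above is licensed at every node by one of the given productions, with S at the root.

Grammatical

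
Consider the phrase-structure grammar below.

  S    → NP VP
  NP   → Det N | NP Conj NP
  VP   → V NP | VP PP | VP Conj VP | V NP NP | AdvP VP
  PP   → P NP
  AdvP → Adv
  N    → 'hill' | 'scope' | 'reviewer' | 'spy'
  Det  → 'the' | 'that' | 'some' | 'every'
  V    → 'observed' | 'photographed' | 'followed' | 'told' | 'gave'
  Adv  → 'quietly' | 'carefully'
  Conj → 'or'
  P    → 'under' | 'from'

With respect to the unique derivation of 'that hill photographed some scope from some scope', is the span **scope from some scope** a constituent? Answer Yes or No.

[S [NP [Det that] [N hill]] [VP [VP [V photographed] [NP [Det some] [N scope]]] [PP [P from] [NP [Det some] [N scope]]]]]
The smallest constituent containing 'scope from some scope' is the VP spanning 'photographed some scope from some scope'; no single node in the tree dominates exactly the given words.

No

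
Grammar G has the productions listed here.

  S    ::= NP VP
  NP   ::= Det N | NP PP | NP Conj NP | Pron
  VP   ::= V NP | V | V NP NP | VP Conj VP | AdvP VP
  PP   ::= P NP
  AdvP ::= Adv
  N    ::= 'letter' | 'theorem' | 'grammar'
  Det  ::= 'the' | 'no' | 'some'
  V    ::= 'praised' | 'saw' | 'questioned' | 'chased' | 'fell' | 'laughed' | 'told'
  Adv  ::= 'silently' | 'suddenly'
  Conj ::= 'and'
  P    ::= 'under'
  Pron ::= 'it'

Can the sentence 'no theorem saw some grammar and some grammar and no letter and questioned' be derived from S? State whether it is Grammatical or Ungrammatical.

S
  NP
    Det: no
    N: theorem
  VP
    VP
      V: saw
      NP
        NP
          Det: some
          N: grammar
        Conj: and
        NP
          NP
            Det: some
            N: grammar
          Conj: and
          NP
            Det: no
            N: letter
    Conj: and
    VP
      V: questioned
The bracketing above is licensed at every node by one of the given productions, with S at the root.

Grammatical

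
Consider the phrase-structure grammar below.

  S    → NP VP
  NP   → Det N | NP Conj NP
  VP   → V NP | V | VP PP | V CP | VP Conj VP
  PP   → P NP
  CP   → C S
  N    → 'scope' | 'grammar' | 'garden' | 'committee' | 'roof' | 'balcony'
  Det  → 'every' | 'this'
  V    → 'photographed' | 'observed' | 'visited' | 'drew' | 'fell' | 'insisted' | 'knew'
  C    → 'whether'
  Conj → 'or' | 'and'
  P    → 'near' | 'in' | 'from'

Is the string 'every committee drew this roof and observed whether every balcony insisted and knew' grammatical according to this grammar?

[S [NP [Det every] [N committee]] [VP [VP [V drew] [NP [Det this] [N roof]]] [Conj and] [VP [V observed] [CP [C whether] [S [NP [Det every] [N balcony]] [VP [VP [V insisted]] [Conj and] [VP [V knew]]]]]]]]
Each bracket corresponds to one application of a listed rule, so the string is derivable from S.

Grammatical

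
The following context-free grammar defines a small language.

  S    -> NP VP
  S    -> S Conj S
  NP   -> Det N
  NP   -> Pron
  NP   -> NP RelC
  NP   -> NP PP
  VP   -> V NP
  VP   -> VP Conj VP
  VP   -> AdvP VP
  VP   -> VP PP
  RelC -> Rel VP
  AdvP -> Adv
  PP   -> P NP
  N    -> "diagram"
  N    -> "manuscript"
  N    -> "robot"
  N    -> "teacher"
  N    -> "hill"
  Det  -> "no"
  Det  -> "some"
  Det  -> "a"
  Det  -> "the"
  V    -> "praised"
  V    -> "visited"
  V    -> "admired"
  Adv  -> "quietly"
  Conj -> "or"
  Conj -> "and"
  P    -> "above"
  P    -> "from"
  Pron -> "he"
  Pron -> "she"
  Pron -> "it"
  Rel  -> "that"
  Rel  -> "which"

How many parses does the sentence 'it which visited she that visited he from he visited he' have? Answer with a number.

Two of the 8 distinct bracketings:
[S [NP [NP [Pron it]] [RelC [Rel which] [VP [V visited] [NP [NP [Pron she]] [RelC [Rel that] [VP [V visited] [NP [NP [Pron he]] [PP [P from] [NP [Pron he]]]]]]]]]] [VP [V visited] [NP [Pron he]]]]
[S [NP [NP [Pron it]] [RelC [Rel which] [VP [V visited] [NP [NP [Pron she]] [RelC [Rel that] [VP [VP [V visited] [NP [Pron he]]] [PP [P from] [NP [Pron he]]]]]]]]] [VP [V visited] [NP [Pron he]]]]
The difference turns on whether NP → NP PP is used at the relevant span, versus an alternative expansion of NP.

8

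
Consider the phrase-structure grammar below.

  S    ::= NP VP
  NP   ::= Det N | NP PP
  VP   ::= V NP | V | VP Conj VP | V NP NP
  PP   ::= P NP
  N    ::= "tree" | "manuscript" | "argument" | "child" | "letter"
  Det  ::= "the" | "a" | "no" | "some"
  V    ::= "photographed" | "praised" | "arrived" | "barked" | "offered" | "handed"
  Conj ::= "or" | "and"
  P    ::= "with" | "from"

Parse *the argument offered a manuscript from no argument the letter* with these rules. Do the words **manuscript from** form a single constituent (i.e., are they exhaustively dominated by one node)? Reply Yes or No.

No

[S [NP [Det the] [N argument]] [VP [V offered] [NP [NP [Det a] [N manuscript]] [PP [P from] [NP [Det no] [N argument]]]] [NP [Det the] [N letter]]]]
The smallest constituent containing 'manuscript from' is the NP spanning 'a manuscript from no argument'; no single node in the tree dominates exactly the given words.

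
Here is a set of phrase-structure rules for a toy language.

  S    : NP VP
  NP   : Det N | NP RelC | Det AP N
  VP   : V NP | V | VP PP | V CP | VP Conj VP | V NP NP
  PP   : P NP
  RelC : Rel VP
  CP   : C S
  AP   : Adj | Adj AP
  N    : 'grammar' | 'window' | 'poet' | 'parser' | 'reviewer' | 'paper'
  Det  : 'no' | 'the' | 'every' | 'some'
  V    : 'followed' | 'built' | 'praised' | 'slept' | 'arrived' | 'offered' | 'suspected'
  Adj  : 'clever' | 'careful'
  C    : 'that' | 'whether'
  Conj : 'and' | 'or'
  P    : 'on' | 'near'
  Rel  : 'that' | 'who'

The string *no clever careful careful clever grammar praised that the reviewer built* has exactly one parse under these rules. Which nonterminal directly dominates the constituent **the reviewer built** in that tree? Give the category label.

[S [NP [Det no] [AP [Adj clever] [AP [Adj careful] [AP [Adj careful] [AP [Adj clever]]]]] [N grammar]] [VP [V praised] [CP [C that] [S [NP [Det the] [N reviewer]] [VP [V built]]]]]]
The span 'the reviewer built' is the S node built by S → NP VP.
Its mother is the CP built by CP → C S.

CP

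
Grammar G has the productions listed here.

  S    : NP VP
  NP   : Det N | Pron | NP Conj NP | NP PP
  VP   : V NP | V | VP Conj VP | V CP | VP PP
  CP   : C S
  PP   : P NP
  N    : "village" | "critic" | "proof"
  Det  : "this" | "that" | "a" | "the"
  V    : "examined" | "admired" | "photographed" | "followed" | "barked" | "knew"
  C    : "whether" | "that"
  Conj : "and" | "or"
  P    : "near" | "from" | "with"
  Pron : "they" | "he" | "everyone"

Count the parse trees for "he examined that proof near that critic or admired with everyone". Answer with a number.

Two of the 4 distinct bracketings:
[S [NP [Pron he]] [VP [VP [V examined] [NP [NP [Det that] [N proof]] [PP [P near] [NP [Det that] [N critic]]]]] [Conj or] [VP [VP [V admired]] [PP [P with] [NP [Pron everyone]]]]]]
[S [NP [Pron he]] [VP [VP [VP [V examined] [NP [Det that] [N proof]]] [PP [P near] [NP [Det that] [N critic]]]] [Conj or] [VP [VP [V admired]] [PP [P with] [NP [Pron everyone]]]]]]
The difference turns on whether NP → NP PP is used at the relevant span, versus an alternative expansion of NP.

4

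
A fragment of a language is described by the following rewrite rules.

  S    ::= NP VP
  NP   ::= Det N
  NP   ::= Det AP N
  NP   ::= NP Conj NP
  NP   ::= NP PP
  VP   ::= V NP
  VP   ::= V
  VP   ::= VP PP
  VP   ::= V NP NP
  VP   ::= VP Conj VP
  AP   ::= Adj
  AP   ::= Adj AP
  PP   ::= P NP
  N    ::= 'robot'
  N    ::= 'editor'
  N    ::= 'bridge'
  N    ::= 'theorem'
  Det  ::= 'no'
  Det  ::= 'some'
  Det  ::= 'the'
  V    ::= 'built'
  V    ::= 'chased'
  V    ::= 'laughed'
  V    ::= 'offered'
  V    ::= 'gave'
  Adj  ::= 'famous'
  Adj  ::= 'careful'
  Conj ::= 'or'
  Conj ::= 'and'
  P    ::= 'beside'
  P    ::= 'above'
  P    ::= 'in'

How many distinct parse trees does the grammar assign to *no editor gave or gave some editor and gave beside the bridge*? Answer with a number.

5

Two of the 5 distinct bracketings:
[S [NP [Det no] [N editor]] [VP [VP [VP [V gave]] [Conj or] [VP [VP [V gave] [NP [Det some] [N editor]]] [Conj and] [VP [V gave]]]] [PP [P beside] [NP [Det the] [N bridge]]]]]
[S [NP [Det no] [N editor]] [VP [VP [VP [VP [V gave]] [Conj or] [VP [V gave] [NP [Det some] [N editor]]]] [Conj and] [VP [V gave]]] [PP [P beside] [NP [Det the] [N bridge]]]]]
The trees differ in how a recursive rule is bracketed over the same span.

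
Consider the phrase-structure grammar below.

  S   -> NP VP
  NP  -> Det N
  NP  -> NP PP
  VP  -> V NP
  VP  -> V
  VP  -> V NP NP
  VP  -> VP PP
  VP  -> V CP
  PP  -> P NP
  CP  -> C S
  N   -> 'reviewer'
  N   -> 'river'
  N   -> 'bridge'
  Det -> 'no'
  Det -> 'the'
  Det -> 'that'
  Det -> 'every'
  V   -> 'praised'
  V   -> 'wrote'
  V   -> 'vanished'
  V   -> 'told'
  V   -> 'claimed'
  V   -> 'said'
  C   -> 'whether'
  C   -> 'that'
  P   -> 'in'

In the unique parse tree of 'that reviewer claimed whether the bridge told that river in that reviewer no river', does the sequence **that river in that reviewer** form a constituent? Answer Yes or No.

[S [NP [Det that] [N reviewer]] [VP [V claimed] [CP [C whether] [S [NP [Det the] [N bridge]] [VP [V told] [NP [NP [Det that] [N river]] [PP [P in] [NP [Det that] [N reviewer]]]] [NP [Det no] [N river]]]]]]]
The words 'that river in that reviewer' are exhaustively dominated by a single NP node (built by NP → NP PP), so they form a constituent.

Yes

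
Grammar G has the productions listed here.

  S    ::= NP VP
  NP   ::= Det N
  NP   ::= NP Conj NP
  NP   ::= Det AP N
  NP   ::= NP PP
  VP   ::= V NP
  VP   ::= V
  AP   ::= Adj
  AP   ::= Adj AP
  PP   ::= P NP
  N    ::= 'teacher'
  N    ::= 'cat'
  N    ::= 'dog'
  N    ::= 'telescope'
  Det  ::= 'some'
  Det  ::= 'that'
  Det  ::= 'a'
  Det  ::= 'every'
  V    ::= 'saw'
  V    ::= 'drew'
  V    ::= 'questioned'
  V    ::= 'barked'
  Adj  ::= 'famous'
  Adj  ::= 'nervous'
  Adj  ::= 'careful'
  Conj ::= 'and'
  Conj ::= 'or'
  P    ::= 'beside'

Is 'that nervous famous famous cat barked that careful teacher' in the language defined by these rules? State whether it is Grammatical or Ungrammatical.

Grammatical

[S [NP [Det that] [AP [Adj nervous] [AP [Adj famous] [AP [Adj famous]]]] [N cat]] [VP [V barked] [NP [Det that] [AP [Adj careful]] [N teacher]]]]
Each bracket corresponds to one application of a listed rule, so the string is derivable from S.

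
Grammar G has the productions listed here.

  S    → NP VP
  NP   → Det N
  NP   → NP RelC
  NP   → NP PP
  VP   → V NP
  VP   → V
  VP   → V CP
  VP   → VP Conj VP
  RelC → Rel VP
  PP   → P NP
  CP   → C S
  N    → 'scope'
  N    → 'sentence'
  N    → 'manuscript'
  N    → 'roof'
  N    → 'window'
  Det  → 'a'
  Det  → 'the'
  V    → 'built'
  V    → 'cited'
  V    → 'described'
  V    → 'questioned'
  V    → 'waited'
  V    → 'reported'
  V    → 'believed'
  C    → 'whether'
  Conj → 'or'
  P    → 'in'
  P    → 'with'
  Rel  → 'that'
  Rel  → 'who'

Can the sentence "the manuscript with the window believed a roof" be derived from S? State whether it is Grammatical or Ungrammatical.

Grammatical

[S [NP [NP [Det the] [N manuscript]] [PP [P with] [NP [Det the] [N window]]]] [VP [V believed] [NP [Det a] [N roof]]]]
Each bracket corresponds to one application of a listed rule, so the string is derivable from S.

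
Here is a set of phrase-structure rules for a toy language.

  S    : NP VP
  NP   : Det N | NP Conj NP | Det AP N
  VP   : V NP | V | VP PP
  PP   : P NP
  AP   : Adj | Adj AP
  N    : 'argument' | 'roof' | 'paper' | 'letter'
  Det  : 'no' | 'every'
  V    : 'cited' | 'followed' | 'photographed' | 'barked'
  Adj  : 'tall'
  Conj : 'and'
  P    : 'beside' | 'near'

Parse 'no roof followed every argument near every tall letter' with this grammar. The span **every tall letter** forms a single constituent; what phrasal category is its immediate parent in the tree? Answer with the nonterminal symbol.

PP

[S [NP [Det no] [N roof]] [VP [VP [V followed] [NP [Det every] [N argument]]] [PP [P near] [NP [Det every] [AP [Adj tall]] [N letter]]]]]
The span 'every tall letter' is the NP node built by NP → Det AP N.
Its mother is the PP built by PP → P NP.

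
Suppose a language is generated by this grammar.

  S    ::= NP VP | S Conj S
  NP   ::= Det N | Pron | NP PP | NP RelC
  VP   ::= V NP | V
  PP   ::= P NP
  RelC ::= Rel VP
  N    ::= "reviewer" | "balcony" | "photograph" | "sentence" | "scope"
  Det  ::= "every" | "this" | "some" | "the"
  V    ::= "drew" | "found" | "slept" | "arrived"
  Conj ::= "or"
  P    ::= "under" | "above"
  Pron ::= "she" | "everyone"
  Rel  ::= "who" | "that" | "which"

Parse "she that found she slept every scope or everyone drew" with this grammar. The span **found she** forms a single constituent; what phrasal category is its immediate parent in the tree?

[S [S [NP [NP [Pron she]] [RelC [Rel that] [VP [V found] [NP [Pron she]]]]] [VP [V slept] [NP [Det every] [N scope]]]] [Conj or] [S [NP [Pron everyone]] [VP [V drew]]]]
The span 'found she' is the VP node built by VP → V NP.
Its mother is the RelC built by RelC → Rel VP.

RelC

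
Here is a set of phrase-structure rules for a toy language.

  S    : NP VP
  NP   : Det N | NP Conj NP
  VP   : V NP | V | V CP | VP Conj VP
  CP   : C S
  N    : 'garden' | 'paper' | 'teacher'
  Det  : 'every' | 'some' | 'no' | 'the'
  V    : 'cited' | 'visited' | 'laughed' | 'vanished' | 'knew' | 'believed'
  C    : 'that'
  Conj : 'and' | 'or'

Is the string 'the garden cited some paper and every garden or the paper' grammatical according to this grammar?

[S [NP [Det the] [N garden]] [VP [V cited] [NP [NP [Det some] [N paper]] [Conj and] [NP [NP [Det every] [N garden]] [Conj or] [NP [Det the] [N paper]]]]]]
The bracketing above is licensed at every node by one of the given productions, with S at the root.

Grammatical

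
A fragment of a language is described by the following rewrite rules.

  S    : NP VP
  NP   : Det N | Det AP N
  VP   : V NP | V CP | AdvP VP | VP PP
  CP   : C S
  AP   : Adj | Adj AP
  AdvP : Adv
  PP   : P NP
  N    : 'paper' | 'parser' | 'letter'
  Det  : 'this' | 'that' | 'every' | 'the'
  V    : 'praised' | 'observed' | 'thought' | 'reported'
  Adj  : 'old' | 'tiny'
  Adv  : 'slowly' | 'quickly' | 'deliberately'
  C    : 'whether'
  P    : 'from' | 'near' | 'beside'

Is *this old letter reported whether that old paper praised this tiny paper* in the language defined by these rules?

[S [NP [Det this] [AP [Adj old]] [N letter]] [VP [V reported] [CP [C whether] [S [NP [Det that] [AP [Adj old]] [N paper]] [VP [V praised] [NP [Det this] [AP [Adj tiny]] [N paper]]]]]]]
The bracketing above is licensed at every node by one of the given productions, with S at the root.

Grammatical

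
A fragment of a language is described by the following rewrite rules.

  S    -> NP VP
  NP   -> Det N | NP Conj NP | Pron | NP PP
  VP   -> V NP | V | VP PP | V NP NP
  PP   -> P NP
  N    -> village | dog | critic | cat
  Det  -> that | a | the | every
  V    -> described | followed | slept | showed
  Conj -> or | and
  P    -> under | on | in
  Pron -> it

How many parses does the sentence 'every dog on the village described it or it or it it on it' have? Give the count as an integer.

4

Two of the 4 distinct bracketings:
[S [NP [NP [Det every] [N dog]] [PP [P on] [NP [Det the] [N village]]]] [VP [VP [V described] [NP [NP [Pron it]] [Conj or] [NP [NP [Pron it]] [Conj or] [NP [Pron it]]]] [NP [Pron it]]] [PP [P on] [NP [Pron it]]]]]
[S [NP [NP [Det every] [N dog]] [PP [P on] [NP [Det the] [N village]]]] [VP [VP [V described] [NP [NP [NP [Pron it]] [Conj or] [NP [Pron it]]] [Conj or] [NP [Pron it]]] [NP [Pron it]]] [PP [P on] [NP [Pron it]]]]]
The trees differ in how a recursive rule is bracketed over the same span.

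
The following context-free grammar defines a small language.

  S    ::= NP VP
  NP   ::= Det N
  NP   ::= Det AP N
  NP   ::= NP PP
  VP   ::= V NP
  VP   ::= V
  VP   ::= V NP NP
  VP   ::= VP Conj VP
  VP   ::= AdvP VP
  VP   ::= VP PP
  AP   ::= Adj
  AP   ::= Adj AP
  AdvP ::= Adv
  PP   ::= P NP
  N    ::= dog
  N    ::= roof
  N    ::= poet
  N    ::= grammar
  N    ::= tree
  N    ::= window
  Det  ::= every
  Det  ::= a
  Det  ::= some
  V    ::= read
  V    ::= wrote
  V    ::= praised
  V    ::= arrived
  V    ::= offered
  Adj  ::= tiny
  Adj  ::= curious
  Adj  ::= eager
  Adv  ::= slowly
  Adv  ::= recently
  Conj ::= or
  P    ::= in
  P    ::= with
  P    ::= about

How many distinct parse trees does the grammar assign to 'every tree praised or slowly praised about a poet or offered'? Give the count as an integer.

6

Two of the 6 distinct bracketings:
[S [NP [Det every] [N tree]] [VP [VP [V praised]] [Conj or] [VP [VP [AdvP [Adv slowly]] [VP [VP [V praised]] [PP [P about] [NP [Det a] [N poet]]]]] [Conj or] [VP [V offered]]]]]
[S [NP [Det every] [N tree]] [VP [VP [V praised]] [Conj or] [VP [VP [VP [AdvP [Adv slowly]] [VP [V praised]]] [PP [P about] [NP [Det a] [N poet]]]] [Conj or] [VP [V offered]]]]]
The trees differ in how a recursive rule is bracketed over the same span.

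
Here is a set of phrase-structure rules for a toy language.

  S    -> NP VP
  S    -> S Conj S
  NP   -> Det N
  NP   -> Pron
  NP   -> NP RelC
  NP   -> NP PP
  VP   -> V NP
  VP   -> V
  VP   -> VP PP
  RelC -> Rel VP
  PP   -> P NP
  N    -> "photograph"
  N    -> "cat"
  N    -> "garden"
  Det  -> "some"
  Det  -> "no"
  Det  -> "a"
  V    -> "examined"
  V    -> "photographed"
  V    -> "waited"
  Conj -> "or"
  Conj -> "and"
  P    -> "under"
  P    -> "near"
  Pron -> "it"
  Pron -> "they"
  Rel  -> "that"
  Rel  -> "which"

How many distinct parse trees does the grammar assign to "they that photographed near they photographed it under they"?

Two of the 4 distinct bracketings:
[S [NP [NP [Pron they]] [RelC [Rel that] [VP [VP [V photographed]] [PP [P near] [NP [Pron they]]]]]] [VP [V photographed] [NP [NP [Pron it]] [PP [P under] [NP [Pron they]]]]]]
[S [NP [NP [Pron they]] [RelC [Rel that] [VP [VP [V photographed]] [PP [P near] [NP [Pron they]]]]]] [VP [VP [V photographed] [NP [Pron it]]] [PP [P under] [NP [Pron they]]]]]
The difference turns on whether NP → NP PP is used at the relevant span, versus an alternative expansion of NP.

4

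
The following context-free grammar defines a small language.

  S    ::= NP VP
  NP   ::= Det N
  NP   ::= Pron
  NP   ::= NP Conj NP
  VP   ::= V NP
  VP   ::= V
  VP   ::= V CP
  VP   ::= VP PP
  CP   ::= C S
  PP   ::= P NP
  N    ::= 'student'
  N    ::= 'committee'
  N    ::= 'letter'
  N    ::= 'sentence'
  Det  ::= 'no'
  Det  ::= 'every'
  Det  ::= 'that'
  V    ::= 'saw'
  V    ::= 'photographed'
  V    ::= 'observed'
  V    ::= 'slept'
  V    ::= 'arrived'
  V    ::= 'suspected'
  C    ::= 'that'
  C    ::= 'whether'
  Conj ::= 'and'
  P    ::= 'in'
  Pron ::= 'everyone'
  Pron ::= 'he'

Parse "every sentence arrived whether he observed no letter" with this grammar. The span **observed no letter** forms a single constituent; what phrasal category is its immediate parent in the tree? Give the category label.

S

[S [NP [Det every] [N sentence]] [VP [V arrived] [CP [C whether] [S [NP [Pron he]] [VP [V observed] [NP [Det no] [N letter]]]]]]]
The span 'observed no letter' is the VP node built by VP → V NP.
Its mother is the S built by S → NP VP.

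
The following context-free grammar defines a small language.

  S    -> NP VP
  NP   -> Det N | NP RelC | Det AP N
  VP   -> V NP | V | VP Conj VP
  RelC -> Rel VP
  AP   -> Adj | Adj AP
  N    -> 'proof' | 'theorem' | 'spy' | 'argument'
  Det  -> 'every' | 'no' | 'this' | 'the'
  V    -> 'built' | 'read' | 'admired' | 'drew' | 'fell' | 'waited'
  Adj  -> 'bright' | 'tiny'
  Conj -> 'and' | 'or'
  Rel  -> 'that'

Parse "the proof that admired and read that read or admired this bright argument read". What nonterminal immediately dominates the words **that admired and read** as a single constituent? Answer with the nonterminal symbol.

RelC

S
  NP
    NP
      NP
        Det: the
        N: proof
      RelC
        Rel: that
        VP
          VP
            V: admired
          Conj: and
          VP
            V: read
    RelC
      Rel: that
      VP
        VP
          V: read
        Conj: or
        VP
          V: admired
          NP
            Det: this
            AP
              Adj: bright
            N: argument
  VP
    V: read
The span 'that admired and read' is the RelC node built by RelC → Rel VP.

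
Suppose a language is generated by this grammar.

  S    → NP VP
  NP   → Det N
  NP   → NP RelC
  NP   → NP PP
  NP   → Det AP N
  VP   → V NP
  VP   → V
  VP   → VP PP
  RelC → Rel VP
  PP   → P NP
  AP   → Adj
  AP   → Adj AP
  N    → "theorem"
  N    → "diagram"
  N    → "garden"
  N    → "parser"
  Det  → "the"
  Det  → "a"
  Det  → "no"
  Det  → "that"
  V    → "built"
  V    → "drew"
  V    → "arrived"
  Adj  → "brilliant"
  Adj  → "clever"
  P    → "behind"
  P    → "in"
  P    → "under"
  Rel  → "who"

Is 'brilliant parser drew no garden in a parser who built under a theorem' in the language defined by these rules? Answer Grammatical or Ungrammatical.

Ungrammatical

For S → NP VP, no prefix of the string parses as an NP.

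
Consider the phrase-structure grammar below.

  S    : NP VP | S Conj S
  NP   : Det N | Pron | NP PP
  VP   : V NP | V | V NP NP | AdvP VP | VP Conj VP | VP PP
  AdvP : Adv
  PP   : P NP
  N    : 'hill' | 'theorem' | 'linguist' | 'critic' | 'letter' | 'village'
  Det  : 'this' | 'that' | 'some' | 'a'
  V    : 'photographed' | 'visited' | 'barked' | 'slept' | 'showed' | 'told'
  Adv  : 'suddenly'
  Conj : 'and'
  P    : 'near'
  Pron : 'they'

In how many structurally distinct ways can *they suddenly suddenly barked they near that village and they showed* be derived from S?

4

Two of the 4 distinct bracketings:
[S [S [NP [Pron they]] [VP [AdvP [Adv suddenly]] [VP [AdvP [Adv suddenly]] [VP [V barked] [NP [NP [Pron they]] [PP [P near] [NP [Det that] [N village]]]]]]]] [Conj and] [S [NP [Pron they]] [VP [V showed]]]]
[S [S [NP [Pron they]] [VP [AdvP [Adv suddenly]] [VP [AdvP [Adv suddenly]] [VP [VP [V barked] [NP [Pron they]]] [PP [P near] [NP [Det that] [N village]]]]]]] [Conj and] [S [NP [Pron they]] [VP [V showed]]]]
The difference turns on whether NP → NP PP is used at the relevant span, versus an alternative expansion of NP.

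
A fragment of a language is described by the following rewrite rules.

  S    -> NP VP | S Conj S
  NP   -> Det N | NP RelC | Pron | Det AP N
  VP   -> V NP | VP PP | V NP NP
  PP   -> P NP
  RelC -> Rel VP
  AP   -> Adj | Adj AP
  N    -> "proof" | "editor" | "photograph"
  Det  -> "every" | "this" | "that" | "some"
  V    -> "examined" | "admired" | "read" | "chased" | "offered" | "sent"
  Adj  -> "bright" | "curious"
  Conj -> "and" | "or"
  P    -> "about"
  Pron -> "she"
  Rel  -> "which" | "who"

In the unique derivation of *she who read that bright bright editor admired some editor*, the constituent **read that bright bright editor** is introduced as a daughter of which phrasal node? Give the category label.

S
  NP
    NP
      Pron: she
    RelC
      Rel: who
      VP
        V: read
        NP
          Det: that
          AP
            Adj: bright
            AP
              Adj: bright
          N: editor
  VP
    V: admired
    NP
      Det: some
      N: editor
The span 'read that bright bright editor' is the VP node built by VP → V NP.
Its mother is the RelC built by RelC → Rel VP.

RelC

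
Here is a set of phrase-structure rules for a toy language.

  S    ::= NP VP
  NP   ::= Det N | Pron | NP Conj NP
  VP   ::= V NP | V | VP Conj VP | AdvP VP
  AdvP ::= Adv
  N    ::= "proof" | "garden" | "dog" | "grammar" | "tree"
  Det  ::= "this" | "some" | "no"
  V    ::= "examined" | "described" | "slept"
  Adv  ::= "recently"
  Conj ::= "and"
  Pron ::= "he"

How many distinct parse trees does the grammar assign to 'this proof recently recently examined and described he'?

3

Two of the 3 distinct bracketings:
[S [NP [Det this] [N proof]] [VP [VP [AdvP [Adv recently]] [VP [AdvP [Adv recently]] [VP [V examined]]]] [Conj and] [VP [V described] [NP [Pron he]]]]]
[S [NP [Det this] [N proof]] [VP [AdvP [Adv recently]] [VP [VP [AdvP [Adv recently]] [VP [V examined]]] [Conj and] [VP [V described] [NP [Pron he]]]]]]
The trees differ in how a recursive rule is bracketed over the same span.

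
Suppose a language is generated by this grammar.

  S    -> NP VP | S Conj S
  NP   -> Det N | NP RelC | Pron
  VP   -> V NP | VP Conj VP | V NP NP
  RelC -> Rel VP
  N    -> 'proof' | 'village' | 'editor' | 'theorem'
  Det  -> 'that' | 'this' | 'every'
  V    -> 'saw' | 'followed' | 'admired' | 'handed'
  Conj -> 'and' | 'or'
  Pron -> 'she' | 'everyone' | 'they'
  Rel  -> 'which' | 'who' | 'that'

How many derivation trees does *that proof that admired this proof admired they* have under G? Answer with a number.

1

[S [NP [NP [Det that] [N proof]] [RelC [Rel that] [VP [V admired] [NP [Det this] [N proof]]]]] [VP [V admired] [NP [Pron they]]]]
No rule offers an alternative attachment or grouping for any span, so this is the only derivation.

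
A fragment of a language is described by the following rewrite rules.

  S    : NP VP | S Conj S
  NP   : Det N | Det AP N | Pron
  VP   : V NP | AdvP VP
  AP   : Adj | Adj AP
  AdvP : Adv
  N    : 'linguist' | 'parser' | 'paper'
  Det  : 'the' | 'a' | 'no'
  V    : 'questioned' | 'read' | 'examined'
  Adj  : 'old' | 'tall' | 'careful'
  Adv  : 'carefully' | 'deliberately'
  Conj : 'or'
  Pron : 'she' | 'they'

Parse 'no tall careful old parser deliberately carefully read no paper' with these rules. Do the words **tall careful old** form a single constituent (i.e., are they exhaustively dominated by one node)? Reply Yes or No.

[S [NP [Det no] [AP [Adj tall] [AP [Adj careful] [AP [Adj old]]]] [N parser]] [VP [AdvP [Adv deliberately]] [VP [AdvP [Adv carefully]] [VP [V read] [NP [Det no] [N paper]]]]]]
The words 'tall careful old' are exhaustively dominated by a single AP node (built by AP → Adj AP), so they form a constituent.

Yes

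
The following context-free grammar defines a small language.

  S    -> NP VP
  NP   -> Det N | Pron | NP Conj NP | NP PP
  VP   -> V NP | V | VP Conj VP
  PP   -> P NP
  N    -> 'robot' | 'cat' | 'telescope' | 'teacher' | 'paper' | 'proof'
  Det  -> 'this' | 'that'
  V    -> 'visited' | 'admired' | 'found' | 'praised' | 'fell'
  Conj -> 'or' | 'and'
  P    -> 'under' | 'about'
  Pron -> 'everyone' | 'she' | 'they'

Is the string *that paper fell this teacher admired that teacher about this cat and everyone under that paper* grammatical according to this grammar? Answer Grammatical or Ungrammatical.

Ungrammatical

For S → NP VP, the only prefix that parses as NP is 'that paper', but the remainder 'fell this teacher admired that teacher about this cat and everyone under that paper' is not a VP under these rules.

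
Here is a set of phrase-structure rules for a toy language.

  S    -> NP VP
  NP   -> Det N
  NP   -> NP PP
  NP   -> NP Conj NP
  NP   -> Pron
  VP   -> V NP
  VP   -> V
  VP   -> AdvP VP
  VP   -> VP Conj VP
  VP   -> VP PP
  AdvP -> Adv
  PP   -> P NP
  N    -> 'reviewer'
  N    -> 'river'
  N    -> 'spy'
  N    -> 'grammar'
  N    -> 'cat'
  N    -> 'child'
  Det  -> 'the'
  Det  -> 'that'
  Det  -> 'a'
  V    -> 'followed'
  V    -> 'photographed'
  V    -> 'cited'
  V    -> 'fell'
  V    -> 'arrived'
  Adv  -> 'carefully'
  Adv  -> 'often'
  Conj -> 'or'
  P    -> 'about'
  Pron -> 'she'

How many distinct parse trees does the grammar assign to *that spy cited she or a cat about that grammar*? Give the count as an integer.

3

Two of the 3 distinct bracketings:
[S [NP [Det that] [N spy]] [VP [V cited] [NP [NP [NP [Pron she]] [Conj or] [NP [Det a] [N cat]]] [PP [P about] [NP [Det that] [N grammar]]]]]]
[S [NP [Det that] [N spy]] [VP [V cited] [NP [NP [Pron she]] [Conj or] [NP [NP [Det a] [N cat]] [PP [P about] [NP [Det that] [N grammar]]]]]]]
The trees differ in how a recursive rule is bracketed over the same span.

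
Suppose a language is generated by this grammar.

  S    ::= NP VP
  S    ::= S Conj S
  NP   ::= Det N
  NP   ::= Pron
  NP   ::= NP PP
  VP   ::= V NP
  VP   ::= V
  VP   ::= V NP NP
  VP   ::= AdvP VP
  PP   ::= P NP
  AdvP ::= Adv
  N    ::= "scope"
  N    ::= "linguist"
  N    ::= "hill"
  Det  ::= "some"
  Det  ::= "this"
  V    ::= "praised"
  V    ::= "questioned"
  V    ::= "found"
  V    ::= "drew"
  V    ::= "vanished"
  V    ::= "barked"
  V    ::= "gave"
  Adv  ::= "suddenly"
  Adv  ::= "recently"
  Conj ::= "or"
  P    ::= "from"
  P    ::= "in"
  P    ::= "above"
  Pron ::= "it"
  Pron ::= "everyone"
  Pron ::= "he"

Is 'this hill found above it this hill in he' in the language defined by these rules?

Ungrammatical

A V word can never sit immediately before a P word in any string this grammar generates, so the substring 'found above' rules out a derivation.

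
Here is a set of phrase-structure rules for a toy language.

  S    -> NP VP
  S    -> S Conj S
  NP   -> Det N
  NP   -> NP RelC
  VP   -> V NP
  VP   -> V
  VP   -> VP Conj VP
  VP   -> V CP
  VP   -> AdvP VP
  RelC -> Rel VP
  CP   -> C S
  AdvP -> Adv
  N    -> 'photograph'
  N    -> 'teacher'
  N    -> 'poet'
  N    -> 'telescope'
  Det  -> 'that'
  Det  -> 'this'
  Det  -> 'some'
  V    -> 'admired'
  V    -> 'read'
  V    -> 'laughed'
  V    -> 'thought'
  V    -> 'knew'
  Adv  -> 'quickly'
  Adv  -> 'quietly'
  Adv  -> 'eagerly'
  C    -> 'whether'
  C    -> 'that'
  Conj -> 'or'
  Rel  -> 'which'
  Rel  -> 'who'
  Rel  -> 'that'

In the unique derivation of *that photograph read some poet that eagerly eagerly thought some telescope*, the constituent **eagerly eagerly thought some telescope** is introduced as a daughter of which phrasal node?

RelC

S
  NP
    Det: that
    N: photograph
  VP
    V: read
    NP
      NP
        Det: some
        N: poet
      RelC
        Rel: that
        VP
          AdvP
            Adv: eagerly
          VP
            AdvP
              Adv: eagerly
            VP
              V: thought
              NP
                Det: some
                N: telescope
The span 'eagerly eagerly thought some telescope' is the VP node built by VP → AdvP VP.
Its mother is the RelC built by RelC → Rel VP.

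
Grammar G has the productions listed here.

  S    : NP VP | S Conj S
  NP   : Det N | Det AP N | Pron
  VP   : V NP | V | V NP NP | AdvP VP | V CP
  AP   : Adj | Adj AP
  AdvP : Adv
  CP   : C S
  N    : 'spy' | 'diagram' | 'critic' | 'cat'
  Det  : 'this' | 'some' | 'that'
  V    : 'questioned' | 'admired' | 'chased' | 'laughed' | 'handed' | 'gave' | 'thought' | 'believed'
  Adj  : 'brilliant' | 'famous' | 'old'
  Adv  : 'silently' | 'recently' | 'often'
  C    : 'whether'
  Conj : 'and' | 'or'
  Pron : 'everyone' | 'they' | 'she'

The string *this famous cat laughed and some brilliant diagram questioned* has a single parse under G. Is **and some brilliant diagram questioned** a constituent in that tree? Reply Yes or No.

[S [S [NP [Det this] [AP [Adj famous]] [N cat]] [VP [V laughed]]] [Conj and] [S [NP [Det some] [AP [Adj brilliant]] [N diagram]] [VP [V questioned]]]]
The smallest constituent containing 'and some brilliant diagram questioned' is the S spanning 'this famous cat laughed and some brilliant diagram questioned'; no single node in the tree dominates exactly the given words.

No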